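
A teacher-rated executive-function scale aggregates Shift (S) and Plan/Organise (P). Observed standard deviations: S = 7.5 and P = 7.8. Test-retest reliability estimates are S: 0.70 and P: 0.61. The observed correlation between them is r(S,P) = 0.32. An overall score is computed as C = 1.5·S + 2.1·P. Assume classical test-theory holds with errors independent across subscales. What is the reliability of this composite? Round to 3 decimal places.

0.722

Var(C) = 1.5²·7.5² + 2.1²·7.8² + 2·[3.15·7.5·7.8·0.32] = 394.867 + 117.936 = 512.803.
Under uncorrelated errors the observed covariances equal the true-score covariances, so only the own-variance terms attenuate.
True-score variance = [1.5²·7.5²·0.70 + 2.1²·7.8²·0.61] + 117.936 = 252.259 + 117.936 = 370.195.
Reliability = 370.195 / 512.803 = 0.722.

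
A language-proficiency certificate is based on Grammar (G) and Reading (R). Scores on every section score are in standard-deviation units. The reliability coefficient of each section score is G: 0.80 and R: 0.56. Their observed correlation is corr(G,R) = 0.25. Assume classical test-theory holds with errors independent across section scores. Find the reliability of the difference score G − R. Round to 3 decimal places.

Var(G−R) = 1 + 1 − 2·0.25 = 2 − 0.5 = 1.5.
Because errors are independent across components, Cov(Tᵢ,Tⱼ) = Cov(Xᵢ,Xⱼ); the off-diagonal part of the true-score variance is the same as above.
True-score variance = [0.80 + 0.56] − 0.5 = 1.36 − 0.5 = 0.86.
Reliability = 0.86 / 1.5 = 0.573.

0.573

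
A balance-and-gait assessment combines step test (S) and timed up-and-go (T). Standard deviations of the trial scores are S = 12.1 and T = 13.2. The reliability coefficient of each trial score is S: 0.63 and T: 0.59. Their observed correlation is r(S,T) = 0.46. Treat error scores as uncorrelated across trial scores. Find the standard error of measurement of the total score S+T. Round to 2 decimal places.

Var(total) = 320.65 + 146.942 = 467.592.
True-score variance = 195.04 + 146.942 = 341.982, so reliability = 0.7314.
Error variance = 467.592 − 341.982 = 125.61; SEM = √125.61 = 11.21.

11.21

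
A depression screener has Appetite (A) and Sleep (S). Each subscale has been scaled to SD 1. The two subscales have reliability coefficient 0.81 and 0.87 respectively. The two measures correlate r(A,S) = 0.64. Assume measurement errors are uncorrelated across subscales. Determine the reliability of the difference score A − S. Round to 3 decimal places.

Var(A−S) = 1 + 1 − 2·0.64 = 2 − 1.28 = 0.72.
Under uncorrelated errors the observed covariances equal the true-score covariances, so only the own-variance terms attenuate.
True-score variance = [0.81 + 0.87] − 1.28 = 1.68 − 1.28 = 0.4.
Reliability = 0.4 / 0.72 = 0.556.

0.556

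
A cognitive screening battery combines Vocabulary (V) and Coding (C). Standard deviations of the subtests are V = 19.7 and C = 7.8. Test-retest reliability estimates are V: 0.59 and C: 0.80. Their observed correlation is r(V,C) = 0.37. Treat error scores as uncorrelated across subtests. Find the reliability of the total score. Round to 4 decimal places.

0.6956

Var(V+C) = 19.7² + 7.8² + 2·[19.7·7.8·0.37] = 448.93 + 113.708 = 562.638.
With uncorrelated errors the cross-covariances are all true-score covariance, so they carry over unchanged; only the diagonal terms shrink to ρᵢσᵢ².
True-score variance = [19.7²·0.59 + 7.8²·0.80] + 113.708 = 277.645 + 113.708 = 391.353.
Reliability = 391.353 / 562.638 = 0.6956.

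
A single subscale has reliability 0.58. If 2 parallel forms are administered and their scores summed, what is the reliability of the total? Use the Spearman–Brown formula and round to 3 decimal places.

0.734

ρ_k = kρ / (1 + (k−1)ρ) = 2·0.58 / (1 + 1·0.58) = 1.160 / 1.580 = 0.734.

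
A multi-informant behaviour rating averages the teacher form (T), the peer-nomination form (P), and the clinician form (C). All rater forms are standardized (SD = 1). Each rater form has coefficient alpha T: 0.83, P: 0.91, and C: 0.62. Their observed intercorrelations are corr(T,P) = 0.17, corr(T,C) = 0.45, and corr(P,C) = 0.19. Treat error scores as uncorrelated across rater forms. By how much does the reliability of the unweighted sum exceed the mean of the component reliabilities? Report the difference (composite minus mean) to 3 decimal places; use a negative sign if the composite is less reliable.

Var(sum) = 3 + 1.62 = 4.62; true-score variance = 2.36 + 1.62 = 3.98; composite reliability = 0.8615.
Mean component reliability = 0.7867.
Difference = 0.8615 − 0.7867 = 0.075.

0.075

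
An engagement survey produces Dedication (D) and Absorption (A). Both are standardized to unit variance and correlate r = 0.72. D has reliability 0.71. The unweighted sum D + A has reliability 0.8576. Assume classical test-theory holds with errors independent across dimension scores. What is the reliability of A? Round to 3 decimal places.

Var(D+A) = 2 + 2·0.72 = 3.440.
True-score variance = ρ_D + ρ_A + 2·0.72, so 0.8576 = (0.71 + ρ_A + 1.44) / 3.440.
ρ_A = 0.8576·3.440 − 0.71 − 1.44 = 0.800.

0.800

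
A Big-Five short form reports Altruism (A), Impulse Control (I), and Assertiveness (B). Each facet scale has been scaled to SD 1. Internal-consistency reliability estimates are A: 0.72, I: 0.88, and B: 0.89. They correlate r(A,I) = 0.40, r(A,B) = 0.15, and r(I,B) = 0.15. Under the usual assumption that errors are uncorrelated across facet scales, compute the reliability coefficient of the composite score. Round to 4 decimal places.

0.8841

Var(A+I+B) = 3 + 2·[0.40 + 0.15 + 0.15] = 3 + 1.4 = 4.4.
Under uncorrelated errors the observed covariances equal the true-score covariances, so only the own-variance terms attenuate.
True-score variance = [0.72 + 0.88 + 0.89] + 1.4 = 2.49 + 1.4 = 3.89.
Reliability = 3.89 / 4.4 = 0.8841.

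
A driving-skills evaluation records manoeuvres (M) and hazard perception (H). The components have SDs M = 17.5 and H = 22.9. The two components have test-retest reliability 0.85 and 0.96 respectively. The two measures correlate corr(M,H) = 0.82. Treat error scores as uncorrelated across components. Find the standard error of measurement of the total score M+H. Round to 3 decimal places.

Var(total) = 830.66 + 657.23 = 1487.89.
True-score variance = 763.746 + 657.23 = 1420.98, so reliability = 0.9550.
Error variance = 1487.89 − 1420.98 = 66.9139; SEM = √66.9139 = 8.180.

8.180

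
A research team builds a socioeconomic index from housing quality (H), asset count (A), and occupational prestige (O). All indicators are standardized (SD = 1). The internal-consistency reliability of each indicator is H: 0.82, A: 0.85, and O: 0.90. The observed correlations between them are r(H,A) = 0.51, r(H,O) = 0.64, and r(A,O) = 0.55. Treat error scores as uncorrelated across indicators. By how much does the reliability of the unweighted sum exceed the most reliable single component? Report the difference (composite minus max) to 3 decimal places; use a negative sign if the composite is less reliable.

Var(sum) = 3 + 3.4 = 6.4; true-score variance = 2.57 + 3.4 = 5.97; composite reliability = 0.9328.
Max component reliability = 0.9000.
Difference = 0.9328 − 0.9000 = 0.033.

0.033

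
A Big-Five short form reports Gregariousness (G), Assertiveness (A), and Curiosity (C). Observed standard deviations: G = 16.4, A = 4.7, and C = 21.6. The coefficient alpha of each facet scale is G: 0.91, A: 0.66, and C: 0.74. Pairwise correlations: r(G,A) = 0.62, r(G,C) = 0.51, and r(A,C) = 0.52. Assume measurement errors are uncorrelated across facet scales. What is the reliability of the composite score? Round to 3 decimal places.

0.884

Var(G+A+C) = 16.4² + 4.7² + 21.6² + 2·[16.4·4.7·0.62 + 16.4·21.6·0.51 + 4.7·21.6·0.52] = 757.61 + 562.485 = 1320.09.
With uncorrelated errors the cross-covariances are all true-score covariance, so they carry over unchanged; only the diagonal terms shrink to ρᵢσᵢ².
True-score variance = [16.4²·0.91 + 4.7²·0.66 + 21.6²·0.74] + 562.485 = 604.587 + 562.485 = 1167.07.
Reliability = 1167.07 / 1320.09 = 0.884.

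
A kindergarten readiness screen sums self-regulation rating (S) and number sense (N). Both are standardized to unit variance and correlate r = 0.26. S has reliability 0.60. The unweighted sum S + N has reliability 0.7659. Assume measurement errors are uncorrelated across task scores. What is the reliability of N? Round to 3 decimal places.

Var(S+N) = 2 + 2·0.26 = 2.520.
True-score variance = ρ_S + ρ_N + 2·0.26, so 0.7659 = (0.60 + ρ_N + 0.52) / 2.520.
ρ_N = 0.7659·2.520 − 0.60 − 0.52 = 0.810.

0.810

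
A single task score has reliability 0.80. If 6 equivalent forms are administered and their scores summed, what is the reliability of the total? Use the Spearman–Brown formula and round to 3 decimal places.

ρ_k = kρ / (1 + (k−1)ρ) = 6·0.80 / (1 + 5·0.80) = 4.800 / 5.000 = 0.960.

0.960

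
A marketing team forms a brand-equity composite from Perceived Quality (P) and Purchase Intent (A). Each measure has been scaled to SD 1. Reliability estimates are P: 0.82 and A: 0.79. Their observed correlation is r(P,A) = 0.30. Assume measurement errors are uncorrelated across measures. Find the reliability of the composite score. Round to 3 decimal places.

0.850

Var(P+A) = 2 + 2·[0.30] = 2 + 0.6 = 2.6.
Because errors are independent across components, Cov(Tᵢ,Tⱼ) = Cov(Xᵢ,Xⱼ); the off-diagonal part of the true-score variance is the same as above.
True-score variance = [0.82 + 0.79] + 0.6 = 1.61 + 0.6 = 2.21.
Reliability = 2.21 / 2.6 = 0.850.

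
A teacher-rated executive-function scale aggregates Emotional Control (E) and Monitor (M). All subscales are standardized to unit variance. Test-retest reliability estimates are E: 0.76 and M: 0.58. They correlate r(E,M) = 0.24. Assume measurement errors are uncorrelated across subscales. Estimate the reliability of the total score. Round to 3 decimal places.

0.734

Var(E+M) = 2 + 2·[0.24] = 2 + 0.48 = 2.48.
With uncorrelated errors the cross-covariances are all true-score covariance, so they carry over unchanged; only the diagonal terms shrink to ρᵢσᵢ².
True-score variance = [0.76 + 0.58] + 0.48 = 1.34 + 0.48 = 1.82.
Reliability = 1.82 / 2.48 = 0.734.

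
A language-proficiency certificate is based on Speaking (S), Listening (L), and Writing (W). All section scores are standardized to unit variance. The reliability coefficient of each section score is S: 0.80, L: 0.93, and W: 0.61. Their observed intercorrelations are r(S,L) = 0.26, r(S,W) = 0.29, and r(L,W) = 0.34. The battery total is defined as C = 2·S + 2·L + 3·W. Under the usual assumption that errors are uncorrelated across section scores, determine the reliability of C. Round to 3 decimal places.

Var(C) = 2² + 2² + 3² + 2·[4·0.26 + 6·0.29 + 6·0.34] = 17 + 9.64 = 26.64.
Because errors are independent across components, Cov(Tᵢ,Tⱼ) = Cov(Xᵢ,Xⱼ); the off-diagonal part of the true-score variance is the same as above.
True-score variance = [2²·0.80 + 2²·0.93 + 3²·0.61] + 9.64 = 12.41 + 9.64 = 22.05.
Reliability = 22.05 / 26.64 = 0.828.

0.828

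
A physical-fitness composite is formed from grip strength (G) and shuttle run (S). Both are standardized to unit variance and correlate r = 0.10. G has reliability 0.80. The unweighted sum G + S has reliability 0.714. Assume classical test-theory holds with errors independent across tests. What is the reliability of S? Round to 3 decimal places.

Var(G+S) = 2 + 2·0.10 = 2.200.
True-score variance = ρ_G + ρ_S + 2·0.10, so 0.714 = (0.80 + ρ_S + 0.20) / 2.200.
ρ_S = 0.714·2.200 − 0.80 − 0.20 = 0.571.

0.571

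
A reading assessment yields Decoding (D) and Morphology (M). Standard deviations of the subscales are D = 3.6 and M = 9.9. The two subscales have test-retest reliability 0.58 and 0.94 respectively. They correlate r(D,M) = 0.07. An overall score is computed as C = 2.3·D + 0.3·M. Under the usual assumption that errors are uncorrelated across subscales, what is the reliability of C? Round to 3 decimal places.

Var(C) = 2.3²·3.6² + 0.3²·9.9² + 2·[0.69·3.6·9.9·0.07] = 77.3793 + 3.44282 = 80.8221.
Under uncorrelated errors the observed covariances equal the true-score covariances, so only the own-variance terms attenuate.
True-score variance = [2.3²·3.6²·0.58 + 0.3²·9.9²·0.94] + 3.44282 = 48.0555 + 3.44282 = 51.4983.
Reliability = 51.4983 / 80.8221 = 0.637.

0.637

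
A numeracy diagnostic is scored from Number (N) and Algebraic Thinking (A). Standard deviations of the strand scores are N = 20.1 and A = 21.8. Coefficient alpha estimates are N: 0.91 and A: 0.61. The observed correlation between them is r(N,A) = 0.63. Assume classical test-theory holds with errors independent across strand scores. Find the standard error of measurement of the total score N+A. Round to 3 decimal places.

Var(total) = 879.25 + 552.107 = 1431.36.
True-score variance = 657.545 + 552.107 = 1209.65, so reliability = 0.8451.
Error variance = 1431.36 − 1209.65 = 221.704; SEM = √221.704 = 14.890.

14.890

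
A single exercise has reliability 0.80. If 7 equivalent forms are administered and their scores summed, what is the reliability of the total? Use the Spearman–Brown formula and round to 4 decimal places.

0.9655

ρ_k = kρ / (1 + (k−1)ρ) = 7·0.80 / (1 + 6·0.80) = 5.600 / 5.800 = 0.9655.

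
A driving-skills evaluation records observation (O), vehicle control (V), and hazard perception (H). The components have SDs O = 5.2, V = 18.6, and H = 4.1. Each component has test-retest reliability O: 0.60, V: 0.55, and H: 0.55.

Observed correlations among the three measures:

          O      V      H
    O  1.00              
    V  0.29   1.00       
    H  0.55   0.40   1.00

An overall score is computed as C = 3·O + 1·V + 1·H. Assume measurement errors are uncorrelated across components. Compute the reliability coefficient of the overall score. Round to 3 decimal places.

Var(C) = 3²·5.2² + 18.6² + 4.1² + 2·[3·5.2·18.6·0.29 + 3·5.2·4.1·0.55 + 18.6·4.1·0.40] = 606.13 + 299.657 = 905.787.
Because errors are independent across components, Cov(Tᵢ,Tⱼ) = Cov(Xᵢ,Xⱼ); the off-diagonal part of the true-score variance is the same as above.
True-score variance = [3²·5.2²·0.60 + 18.6²·0.55 + 4.1²·0.55] + 299.657 = 345.54 + 299.657 = 645.196.
Reliability = 645.196 / 905.787 = 0.712.

0.712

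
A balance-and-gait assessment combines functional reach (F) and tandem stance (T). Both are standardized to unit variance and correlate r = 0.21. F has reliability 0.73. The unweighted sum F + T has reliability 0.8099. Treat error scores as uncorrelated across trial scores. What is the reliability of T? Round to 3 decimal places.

0.810

Var(F+T) = 2 + 2·0.21 = 2.420.
True-score variance = ρ_F + ρ_T + 2·0.21, so 0.8099 = (0.73 + ρ_T + 0.42) / 2.420.
ρ_T = 0.8099·2.420 − 0.73 − 0.42 = 0.810.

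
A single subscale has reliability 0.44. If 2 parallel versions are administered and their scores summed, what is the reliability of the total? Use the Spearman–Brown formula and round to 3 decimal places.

0.611

ρ_k = kρ / (1 + (k−1)ρ) = 2·0.44 / (1 + 1·0.44) = 0.880 / 1.440 = 0.611.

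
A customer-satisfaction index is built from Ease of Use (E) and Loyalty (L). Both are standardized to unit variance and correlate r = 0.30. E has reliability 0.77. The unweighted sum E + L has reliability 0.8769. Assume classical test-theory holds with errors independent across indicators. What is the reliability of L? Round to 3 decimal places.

Var(E+L) = 2 + 2·0.30 = 2.600.
True-score variance = ρ_E + ρ_L + 2·0.30, so 0.8769 = (0.77 + ρ_L + 0.60) / 2.600.
ρ_L = 0.8769·2.600 − 0.77 − 0.60 = 0.910.

0.910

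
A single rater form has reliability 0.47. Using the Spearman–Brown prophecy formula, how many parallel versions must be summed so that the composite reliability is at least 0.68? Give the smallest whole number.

3

k ≥ ρ*(1−ρ₁)/(ρ₁(1−ρ*)) = 0.68·0.53 / (0.47·0.32) = 2.396.
Smallest integer k = 3.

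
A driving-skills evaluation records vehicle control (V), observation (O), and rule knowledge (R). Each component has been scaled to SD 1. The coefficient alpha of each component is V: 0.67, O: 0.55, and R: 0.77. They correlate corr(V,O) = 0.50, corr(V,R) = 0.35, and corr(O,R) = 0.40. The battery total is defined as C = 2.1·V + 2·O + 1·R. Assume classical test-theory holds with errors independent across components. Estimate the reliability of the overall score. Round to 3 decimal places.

0.791

Var(C) = 2.1² + 2² + 1 + 2·[4.2·0.50 + 2.1·0.35 + 2·0.40] = 9.41 + 7.27 = 16.68.
Under uncorrelated errors the observed covariances equal the true-score covariances, so only the own-variance terms attenuate.
True-score variance = [2.1²·0.67 + 2²·0.55 + 0.77] + 7.27 = 5.9247 + 7.27 = 13.1947.
Reliability = 13.1947 / 16.68 = 0.791.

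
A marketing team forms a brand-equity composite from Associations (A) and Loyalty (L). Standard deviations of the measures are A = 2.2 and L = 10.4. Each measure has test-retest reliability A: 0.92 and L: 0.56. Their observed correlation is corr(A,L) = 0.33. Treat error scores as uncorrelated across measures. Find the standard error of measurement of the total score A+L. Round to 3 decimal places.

Var(total) = 113 + 15.1008 = 128.101.
True-score variance = 65.0224 + 15.1008 = 80.1232, so reliability = 0.6255.
Error variance = 128.101 − 80.1232 = 47.9776; SEM = √47.9776 = 6.927.

6.927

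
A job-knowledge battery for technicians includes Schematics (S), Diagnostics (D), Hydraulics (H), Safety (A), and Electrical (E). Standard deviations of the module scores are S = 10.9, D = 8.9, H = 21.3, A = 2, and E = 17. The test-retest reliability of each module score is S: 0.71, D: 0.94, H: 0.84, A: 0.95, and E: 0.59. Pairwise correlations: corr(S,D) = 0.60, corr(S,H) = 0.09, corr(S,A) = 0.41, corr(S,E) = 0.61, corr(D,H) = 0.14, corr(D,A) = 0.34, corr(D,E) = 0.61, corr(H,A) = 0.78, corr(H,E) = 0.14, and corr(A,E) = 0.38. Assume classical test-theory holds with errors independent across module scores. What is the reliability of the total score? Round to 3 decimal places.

0.871

Var(S+D+H+A+E) = 10.9² + 8.9² + 21.3² + 2² + 17² + 2·[10.9·8.9·0.60 + 10.9·21.3·0.09 + 10.9·2·0.41 + 10.9·17·0.61 + 8.9·21.3·0.14 + 8.9·2·0.34 + 8.9·17·0.61 + 21.3·2·0.78 + 21.3·17·0.14 + 2·17·0.38] = 944.71 + 845.598 = 1790.31.
With uncorrelated errors the cross-covariances are all true-score covariance, so they carry over unchanged; only the diagonal terms shrink to ρᵢσᵢ².
True-score variance = [10.9²·0.71 + 8.9²·0.94 + 21.3²·0.84 + 2²·0.95 + 17²·0.59] + 845.598 = 714.222 + 845.598 = 1559.82.
Reliability = 1559.82 / 1790.31 = 0.871.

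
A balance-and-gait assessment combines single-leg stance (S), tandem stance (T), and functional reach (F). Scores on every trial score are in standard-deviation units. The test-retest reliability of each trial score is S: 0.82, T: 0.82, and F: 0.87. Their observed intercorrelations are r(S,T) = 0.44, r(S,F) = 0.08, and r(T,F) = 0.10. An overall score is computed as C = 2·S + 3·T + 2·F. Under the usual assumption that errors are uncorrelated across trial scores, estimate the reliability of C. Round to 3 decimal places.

0.881

Var(C) = 2² + 3² + 2² + 2·[6·0.44 + 4·0.08 + 6·0.10] = 17 + 7.12 = 24.12.
With uncorrelated errors the cross-covariances are all true-score covariance, so they carry over unchanged; only the diagonal terms shrink to ρᵢσᵢ².
True-score variance = [2²·0.82 + 3²·0.82 + 2²·0.87] + 7.12 = 14.14 + 7.12 = 21.26.
Reliability = 21.26 / 24.12 = 0.881.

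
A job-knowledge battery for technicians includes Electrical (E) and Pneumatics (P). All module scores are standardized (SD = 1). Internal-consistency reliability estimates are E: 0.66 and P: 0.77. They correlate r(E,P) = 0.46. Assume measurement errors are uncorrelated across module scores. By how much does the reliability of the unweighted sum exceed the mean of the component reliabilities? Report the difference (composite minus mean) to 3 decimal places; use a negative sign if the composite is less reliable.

0.090

Var(sum) = 2 + 0.92 = 2.92; true-score variance = 1.43 + 0.92 = 2.35; composite reliability = 0.8048.
Mean component reliability = 0.7150.
Difference = 0.8048 − 0.7150 = 0.090.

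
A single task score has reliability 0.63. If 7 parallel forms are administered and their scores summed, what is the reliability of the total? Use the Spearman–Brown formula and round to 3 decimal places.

ρ_k = kρ / (1 + (k−1)ρ) = 7·0.63 / (1 + 6·0.63) = 4.410 / 4.780 = 0.923.

0.923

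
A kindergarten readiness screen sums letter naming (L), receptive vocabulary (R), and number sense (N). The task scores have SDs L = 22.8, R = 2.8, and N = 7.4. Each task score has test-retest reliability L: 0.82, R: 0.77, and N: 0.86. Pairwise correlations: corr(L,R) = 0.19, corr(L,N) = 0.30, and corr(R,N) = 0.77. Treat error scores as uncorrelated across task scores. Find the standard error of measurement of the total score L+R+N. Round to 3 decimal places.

10.151

Var(total) = 582.44 + 157.4 = 739.84.
True-score variance = 479.399 + 157.4 = 636.799, so reliability = 0.8607.
Error variance = 739.84 − 636.799 = 103.041; SEM = √103.041 = 10.151.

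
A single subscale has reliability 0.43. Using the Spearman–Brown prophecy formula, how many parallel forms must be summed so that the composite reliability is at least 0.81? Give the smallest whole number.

6

k ≥ ρ*(1−ρ₁)/(ρ₁(1−ρ*)) = 0.81·0.57 / (0.43·0.19) = 5.651.
Smallest integer k = 6.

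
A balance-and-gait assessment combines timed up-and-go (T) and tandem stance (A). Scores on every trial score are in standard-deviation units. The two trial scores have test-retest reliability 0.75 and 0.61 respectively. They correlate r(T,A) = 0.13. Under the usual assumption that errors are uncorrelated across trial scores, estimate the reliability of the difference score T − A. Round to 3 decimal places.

Var(T−A) = 1 + 1 − 2·0.13 = 2 − 0.26 = 1.74.
Because errors are independent across components, Cov(Tᵢ,Tⱼ) = Cov(Xᵢ,Xⱼ); the off-diagonal part of the true-score variance is the same as above.
True-score variance = [0.75 + 0.61] − 0.26 = 1.36 − 0.26 = 1.1.
Reliability = 1.1 / 1.74 = 0.632.

0.632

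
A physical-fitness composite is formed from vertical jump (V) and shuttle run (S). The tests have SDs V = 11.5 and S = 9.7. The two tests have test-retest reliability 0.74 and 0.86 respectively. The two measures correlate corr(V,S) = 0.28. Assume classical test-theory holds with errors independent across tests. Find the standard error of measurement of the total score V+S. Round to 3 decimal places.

Var(total) = 226.34 + 62.468 = 288.808.
True-score variance = 178.782 + 62.468 = 241.25, so reliability = 0.8353.
Error variance = 288.808 − 241.25 = 47.5576; SEM = √47.5576 = 6.896.

6.896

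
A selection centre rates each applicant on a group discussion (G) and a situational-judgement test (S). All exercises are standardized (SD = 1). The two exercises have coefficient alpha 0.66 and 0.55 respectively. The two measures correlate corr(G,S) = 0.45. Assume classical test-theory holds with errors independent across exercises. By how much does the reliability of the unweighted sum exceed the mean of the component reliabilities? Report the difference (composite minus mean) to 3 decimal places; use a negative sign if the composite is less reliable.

Var(sum) = 2 + 0.9 = 2.9; true-score variance = 1.21 + 0.9 = 2.11; composite reliability = 0.7276.
Mean component reliability = 0.6050.
Difference = 0.7276 − 0.6050 = 0.123.

0.123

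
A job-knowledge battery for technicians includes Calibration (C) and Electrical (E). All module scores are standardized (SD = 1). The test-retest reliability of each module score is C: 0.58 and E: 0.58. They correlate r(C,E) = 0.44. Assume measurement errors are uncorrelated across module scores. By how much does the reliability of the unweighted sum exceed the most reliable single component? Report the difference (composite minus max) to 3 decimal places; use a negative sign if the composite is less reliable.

Var(sum) = 2 + 0.88 = 2.88; true-score variance = 1.16 + 0.88 = 2.04; composite reliability = 0.7083.
Max component reliability = 0.5800.
Difference = 0.7083 − 0.5800 = 0.128.

0.128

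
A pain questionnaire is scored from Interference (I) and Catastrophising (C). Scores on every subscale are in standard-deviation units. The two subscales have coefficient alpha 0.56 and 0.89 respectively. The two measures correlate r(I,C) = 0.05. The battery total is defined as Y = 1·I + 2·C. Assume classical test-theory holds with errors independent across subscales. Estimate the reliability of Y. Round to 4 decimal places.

Var(Y) = 1 + 2² + 2·[2·0.05] = 5 + 0.2 = 5.2.
Under uncorrelated errors the observed covariances equal the true-score covariances, so only the own-variance terms attenuate.
True-score variance = [0.56 + 2²·0.89] + 0.2 = 4.12 + 0.2 = 4.32.
Reliability = 4.32 / 5.2 = 0.8308.

0.8308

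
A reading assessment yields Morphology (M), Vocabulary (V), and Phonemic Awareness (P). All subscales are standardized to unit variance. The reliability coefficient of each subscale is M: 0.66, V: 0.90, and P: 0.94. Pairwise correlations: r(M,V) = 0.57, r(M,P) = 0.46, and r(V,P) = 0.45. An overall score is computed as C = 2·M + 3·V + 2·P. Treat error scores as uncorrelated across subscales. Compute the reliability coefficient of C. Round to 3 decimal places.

0.924

Var(C) = 2² + 3² + 2² + 2·[6·0.57 + 4·0.46 + 6·0.45] = 17 + 15.92 = 32.92.
Because errors are independent across components, Cov(Tᵢ,Tⱼ) = Cov(Xᵢ,Xⱼ); the off-diagonal part of the true-score variance is the same as above.
True-score variance = [2²·0.66 + 3²·0.90 + 2²·0.94] + 15.92 = 14.5 + 15.92 = 30.42.
Reliability = 30.42 / 32.92 = 0.924.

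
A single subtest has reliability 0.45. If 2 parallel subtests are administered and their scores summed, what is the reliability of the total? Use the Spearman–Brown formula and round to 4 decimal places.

0.6207

ρ_k = kρ / (1 + (k−1)ρ) = 2·0.45 / (1 + 1·0.45) = 0.900 / 1.450 = 0.6207.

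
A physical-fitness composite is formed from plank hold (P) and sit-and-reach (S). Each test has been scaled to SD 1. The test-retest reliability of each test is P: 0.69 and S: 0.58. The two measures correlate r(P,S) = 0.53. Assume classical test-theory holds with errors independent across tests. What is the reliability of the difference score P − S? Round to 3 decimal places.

0.223

Var(P−S) = 1 + 1 − 2·0.53 = 2 − 1.06 = 0.94.
Under uncorrelated errors the observed covariances equal the true-score covariances, so only the own-variance terms attenuate.
True-score variance = [0.69 + 0.58] − 1.06 = 1.27 − 1.06 = 0.21.
Reliability = 0.21 / 0.94 = 0.223.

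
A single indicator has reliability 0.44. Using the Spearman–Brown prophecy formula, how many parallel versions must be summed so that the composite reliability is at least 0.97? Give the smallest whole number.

k ≥ ρ*(1−ρ₁)/(ρ₁(1−ρ*)) = 0.97·0.56 / (0.44·0.03) = 41.152.
Smallest integer k = 42.

42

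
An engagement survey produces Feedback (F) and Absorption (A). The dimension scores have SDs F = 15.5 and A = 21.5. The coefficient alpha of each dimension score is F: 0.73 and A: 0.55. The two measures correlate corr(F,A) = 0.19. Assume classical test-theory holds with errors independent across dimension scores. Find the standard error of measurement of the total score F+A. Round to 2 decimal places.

Var(total) = 702.5 + 126.635 = 829.135.
True-score variance = 429.62 + 126.635 = 556.255, so reliability = 0.6709.
Error variance = 829.135 − 556.255 = 272.88; SEM = √272.88 = 16.52.

16.52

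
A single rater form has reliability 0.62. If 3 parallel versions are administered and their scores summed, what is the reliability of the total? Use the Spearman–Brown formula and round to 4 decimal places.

ρ_k = kρ / (1 + (k−1)ρ) = 3·0.62 / (1 + 2·0.62) = 1.860 / 2.240 = 0.8304.

0.8304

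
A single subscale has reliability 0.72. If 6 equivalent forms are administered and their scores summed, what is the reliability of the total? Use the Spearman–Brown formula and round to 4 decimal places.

0.9391

ρ_k = kρ / (1 + (k−1)ρ) = 6·0.72 / (1 + 5·0.72) = 4.320 / 4.600 = 0.9391.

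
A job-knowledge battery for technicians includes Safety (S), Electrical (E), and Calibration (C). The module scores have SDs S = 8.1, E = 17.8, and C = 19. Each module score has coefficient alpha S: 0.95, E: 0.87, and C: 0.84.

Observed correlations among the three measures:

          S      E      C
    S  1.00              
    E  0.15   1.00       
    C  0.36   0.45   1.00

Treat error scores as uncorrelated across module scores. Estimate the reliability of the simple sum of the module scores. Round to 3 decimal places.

Var(S+E+C) = 8.1² + 17.8² + 19² + 2·[8.1·17.8·0.15 + 8.1·19·0.36 + 17.8·19·0.45] = 743.45 + 458.442 = 1201.89.
Under uncorrelated errors the observed covariances equal the true-score covariances, so only the own-variance terms attenuate.
True-score variance = [8.1²·0.95 + 17.8²·0.87 + 19²·0.84] + 458.442 = 641.22 + 458.442 = 1099.66.
Reliability = 1099.66 / 1201.89 = 0.915.

0.915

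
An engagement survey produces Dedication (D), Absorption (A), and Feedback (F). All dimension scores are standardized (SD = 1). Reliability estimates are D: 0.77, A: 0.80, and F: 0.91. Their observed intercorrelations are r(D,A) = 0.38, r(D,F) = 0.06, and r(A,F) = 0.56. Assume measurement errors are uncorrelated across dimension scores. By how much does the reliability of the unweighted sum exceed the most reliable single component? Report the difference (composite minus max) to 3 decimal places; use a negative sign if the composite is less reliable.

Var(sum) = 3 + 2 = 5; true-score variance = 2.48 + 2 = 4.48; composite reliability = 0.8960.
Max component reliability = 0.9100.
Difference = 0.8960 − 0.9100 = -0.014.

-0.014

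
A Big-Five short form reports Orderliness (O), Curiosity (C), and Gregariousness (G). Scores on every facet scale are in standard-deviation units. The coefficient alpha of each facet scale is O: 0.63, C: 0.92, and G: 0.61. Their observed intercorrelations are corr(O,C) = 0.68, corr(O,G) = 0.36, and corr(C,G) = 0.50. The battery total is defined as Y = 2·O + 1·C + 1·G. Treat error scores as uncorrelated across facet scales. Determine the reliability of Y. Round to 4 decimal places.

Var(Y) = 2² + 1 + 1 + 2·[2·0.68 + 2·0.36 + 0.50] = 6 + 5.16 = 11.16.
With uncorrelated errors the cross-covariances are all true-score covariance, so they carry over unchanged; only the diagonal terms shrink to ρᵢσᵢ².
True-score variance = [2²·0.63 + 0.92 + 0.61] + 5.16 = 4.05 + 5.16 = 9.21.
Reliability = 9.21 / 11.16 = 0.8253.

0.8253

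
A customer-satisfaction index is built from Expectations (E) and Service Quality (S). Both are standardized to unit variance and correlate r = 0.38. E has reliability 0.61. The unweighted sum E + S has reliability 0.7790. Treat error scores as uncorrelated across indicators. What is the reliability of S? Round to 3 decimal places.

Var(E+S) = 2 + 2·0.38 = 2.760.
True-score variance = ρ_E + ρ_S + 2·0.38, so 0.7790 = (0.61 + ρ_S + 0.76) / 2.760.
ρ_S = 0.7790·2.760 − 0.61 − 0.76 = 0.780.

0.780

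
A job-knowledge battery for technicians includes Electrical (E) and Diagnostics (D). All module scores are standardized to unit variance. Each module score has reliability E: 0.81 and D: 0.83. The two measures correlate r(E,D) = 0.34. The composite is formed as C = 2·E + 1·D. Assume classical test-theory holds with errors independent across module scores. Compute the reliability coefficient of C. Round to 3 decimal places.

Var(C) = 2² + 1 + 2·[2·0.34] = 5 + 1.36 = 6.36.
Under uncorrelated errors the observed covariances equal the true-score covariances, so only the own-variance terms attenuate.
True-score variance = [2²·0.81 + 0.83] + 1.36 = 4.07 + 1.36 = 5.43.
Reliability = 5.43 / 6.36 = 0.854.

0.854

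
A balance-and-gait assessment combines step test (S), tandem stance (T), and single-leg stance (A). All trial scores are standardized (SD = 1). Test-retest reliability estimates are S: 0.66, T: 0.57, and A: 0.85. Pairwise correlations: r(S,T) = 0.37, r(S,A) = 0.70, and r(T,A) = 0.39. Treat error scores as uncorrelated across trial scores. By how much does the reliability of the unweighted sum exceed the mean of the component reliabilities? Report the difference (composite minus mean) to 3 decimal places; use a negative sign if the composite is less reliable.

Var(sum) = 3 + 2.92 = 5.92; true-score variance = 2.08 + 2.92 = 5; composite reliability = 0.8446.
Mean component reliability = 0.6933.
Difference = 0.8446 − 0.6933 = 0.151.

0.151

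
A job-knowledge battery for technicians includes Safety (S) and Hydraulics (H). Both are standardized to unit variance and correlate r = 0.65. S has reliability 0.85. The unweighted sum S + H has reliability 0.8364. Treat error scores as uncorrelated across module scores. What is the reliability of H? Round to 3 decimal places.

Var(S+H) = 2 + 2·0.65 = 3.300.
True-score variance = ρ_S + ρ_H + 2·0.65, so 0.8364 = (0.85 + ρ_H + 1.30) / 3.300.
ρ_H = 0.8364·3.300 − 0.85 − 1.30 = 0.610.

0.610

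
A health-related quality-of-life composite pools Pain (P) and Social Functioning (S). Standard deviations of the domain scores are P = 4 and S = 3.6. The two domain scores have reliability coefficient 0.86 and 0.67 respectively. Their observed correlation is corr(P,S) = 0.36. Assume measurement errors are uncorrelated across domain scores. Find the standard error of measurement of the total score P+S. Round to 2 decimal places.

2.55

Var(total) = 28.96 + 10.368 = 39.328.
True-score variance = 22.4432 + 10.368 = 32.8112, so reliability = 0.8343.
Error variance = 39.328 − 32.8112 = 6.5168; SEM = √6.5168 = 2.55.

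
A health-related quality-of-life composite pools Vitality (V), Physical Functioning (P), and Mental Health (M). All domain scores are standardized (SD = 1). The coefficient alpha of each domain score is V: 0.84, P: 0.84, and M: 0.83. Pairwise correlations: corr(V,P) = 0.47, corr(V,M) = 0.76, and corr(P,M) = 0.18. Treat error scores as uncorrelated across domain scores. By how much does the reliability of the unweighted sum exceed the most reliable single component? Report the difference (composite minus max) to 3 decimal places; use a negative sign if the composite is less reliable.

0.076

Var(sum) = 3 + 2.82 = 5.82; true-score variance = 2.51 + 2.82 = 5.33; composite reliability = 0.9158.
Max component reliability = 0.8400.
Difference = 0.9158 − 0.8400 = 0.076.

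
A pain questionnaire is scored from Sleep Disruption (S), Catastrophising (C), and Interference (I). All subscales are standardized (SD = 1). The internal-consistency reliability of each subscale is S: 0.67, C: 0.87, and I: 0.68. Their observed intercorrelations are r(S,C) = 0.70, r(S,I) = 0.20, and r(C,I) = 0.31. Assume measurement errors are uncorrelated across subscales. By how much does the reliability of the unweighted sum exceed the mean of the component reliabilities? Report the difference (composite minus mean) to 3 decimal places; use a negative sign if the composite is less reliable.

0.116

Var(sum) = 3 + 2.42 = 5.42; true-score variance = 2.22 + 2.42 = 4.64; composite reliability = 0.8561.
Mean component reliability = 0.7400.
Difference = 0.8561 − 0.7400 = 0.116.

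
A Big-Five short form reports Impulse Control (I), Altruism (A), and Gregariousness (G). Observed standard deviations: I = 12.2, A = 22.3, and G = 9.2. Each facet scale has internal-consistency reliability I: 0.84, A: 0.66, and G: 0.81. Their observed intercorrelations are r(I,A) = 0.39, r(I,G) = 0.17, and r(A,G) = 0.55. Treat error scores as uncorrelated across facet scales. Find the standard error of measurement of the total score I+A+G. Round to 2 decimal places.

Var(total) = 730.77 + 476.044 = 1206.81.
True-score variance = 521.795 + 476.044 = 997.84, so reliability = 0.8268.
Error variance = 1206.81 − 997.84 = 208.975; SEM = √208.975 = 14.46.

14.46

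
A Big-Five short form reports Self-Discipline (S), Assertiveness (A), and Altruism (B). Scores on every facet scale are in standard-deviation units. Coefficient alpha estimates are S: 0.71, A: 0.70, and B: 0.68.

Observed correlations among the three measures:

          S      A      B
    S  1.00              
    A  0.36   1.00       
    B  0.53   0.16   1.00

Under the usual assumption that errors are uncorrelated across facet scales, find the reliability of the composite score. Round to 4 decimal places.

Var(S+A+B) = 3 + 2·[0.36 + 0.53 + 0.16] = 3 + 2.1 = 5.1.
Because errors are independent across components, Cov(Tᵢ,Tⱼ) = Cov(Xᵢ,Xⱼ); the off-diagonal part of the true-score variance is the same as above.
True-score variance = [0.71 + 0.70 + 0.68] + 2.1 = 2.09 + 2.1 = 4.19.
Reliability = 4.19 / 5.1 = 0.8216.

0.8216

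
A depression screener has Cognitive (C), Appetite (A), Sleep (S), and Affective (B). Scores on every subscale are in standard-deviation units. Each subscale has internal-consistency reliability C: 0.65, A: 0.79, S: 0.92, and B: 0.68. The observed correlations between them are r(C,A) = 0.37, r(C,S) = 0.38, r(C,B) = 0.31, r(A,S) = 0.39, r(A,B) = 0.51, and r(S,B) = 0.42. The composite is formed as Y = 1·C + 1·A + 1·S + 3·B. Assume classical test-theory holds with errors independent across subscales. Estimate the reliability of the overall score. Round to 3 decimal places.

0.838

Var(Y) = 1 + 1 + 1 + 3² + 2·[0.37 + 0.38 + 3·0.31 + 0.39 + 3·0.51 + 3·0.42] = 12 + 9.72 = 21.72.
With uncorrelated errors the cross-covariances are all true-score covariance, so they carry over unchanged; only the diagonal terms shrink to ρᵢσᵢ².
True-score variance = [0.65 + 0.79 + 0.92 + 3²·0.68] + 9.72 = 8.48 + 9.72 = 18.2.
Reliability = 18.2 / 21.72 = 0.838.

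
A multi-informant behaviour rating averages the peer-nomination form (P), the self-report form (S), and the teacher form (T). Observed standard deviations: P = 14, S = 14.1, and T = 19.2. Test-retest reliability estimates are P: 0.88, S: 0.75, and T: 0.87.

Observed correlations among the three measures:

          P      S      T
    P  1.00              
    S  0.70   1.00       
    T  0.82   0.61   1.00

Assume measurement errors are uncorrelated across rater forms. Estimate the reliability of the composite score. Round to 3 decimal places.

0.933

Var(P+S+T) = 14² + 14.1² + 19.2² + 2·[14·14.1·0.70 + 14·19.2·0.82 + 14.1·19.2·0.61] = 763.45 + 1047.47 = 1810.92.
Under uncorrelated errors the observed covariances equal the true-score covariances, so only the own-variance terms attenuate.
True-score variance = [14²·0.88 + 14.1²·0.75 + 19.2²·0.87] + 1047.47 = 642.304 + 1047.47 = 1689.77.
Reliability = 1689.77 / 1810.92 = 0.933.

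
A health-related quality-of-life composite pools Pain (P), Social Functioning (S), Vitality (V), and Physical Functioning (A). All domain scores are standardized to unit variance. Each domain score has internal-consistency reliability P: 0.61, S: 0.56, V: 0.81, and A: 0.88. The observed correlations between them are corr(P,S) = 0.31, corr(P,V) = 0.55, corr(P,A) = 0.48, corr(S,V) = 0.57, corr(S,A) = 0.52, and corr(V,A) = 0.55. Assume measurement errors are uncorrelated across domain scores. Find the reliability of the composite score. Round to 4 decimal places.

0.8855

Var(P+S+V+A) = 4 + 2·[0.31 + 0.55 + 0.48 + 0.57 + 0.52 + 0.55] = 4 + 5.96 = 9.96.
With uncorrelated errors the cross-covariances are all true-score covariance, so they carry over unchanged; only the diagonal terms shrink to ρᵢσᵢ².
True-score variance = [0.61 + 0.56 + 0.81 + 0.88] + 5.96 = 2.86 + 5.96 = 8.82.
Reliability = 8.82 / 9.96 = 0.8855.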